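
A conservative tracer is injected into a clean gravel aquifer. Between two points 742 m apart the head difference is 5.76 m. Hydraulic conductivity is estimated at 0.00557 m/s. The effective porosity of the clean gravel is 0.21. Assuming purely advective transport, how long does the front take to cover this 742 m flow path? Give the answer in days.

Convert K: 0.00557 m/s × 86400 = 481.2 m/day.
Hydraulic gradient i = Δh / L = 5.76 / 742 = 0.007763.
Darcy flux q = K · i = 481.2 × 0.007763 = 3.736 m/day.
Seepage velocity v = q / n_e = 3.736 / 0.21 = 17.79 m/day.
Travel time t = L / v = 742 / 17.79 = 41.71 days.

41.7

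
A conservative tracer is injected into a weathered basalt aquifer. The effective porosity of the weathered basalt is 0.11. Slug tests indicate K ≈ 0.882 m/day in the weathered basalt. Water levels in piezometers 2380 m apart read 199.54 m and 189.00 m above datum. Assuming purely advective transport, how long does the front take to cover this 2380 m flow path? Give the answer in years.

Hydraulic gradient i = (199.54 − 189.00) / 2380 = 10.54 / 2380 = 0.004429.
Darcy flux q = K · i = 0.8820 × 0.004429 = 0.003906 m/day.
Seepage velocity v = q / n_e = 0.003906 / 0.11 = 0.03551 m/day.
Travel time t = L / v = 2380 / 0.03551 = 67025 days = 183.5 years.

184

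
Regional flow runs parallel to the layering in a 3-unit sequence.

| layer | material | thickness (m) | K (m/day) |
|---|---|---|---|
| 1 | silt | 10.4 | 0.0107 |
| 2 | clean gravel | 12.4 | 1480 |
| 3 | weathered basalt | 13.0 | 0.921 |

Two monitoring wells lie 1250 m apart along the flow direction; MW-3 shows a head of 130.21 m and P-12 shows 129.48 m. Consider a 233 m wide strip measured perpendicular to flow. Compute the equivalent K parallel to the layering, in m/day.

513

Flow is parallel to layering, so each bed carries its own Darcy discharge and the transmissivities add.
Σ(K_i·b_i) = 0.0107×10.4 + 1480×12.4 + 0.921×13.0 = 18364 m²/day.
Total thickness b = 35.80 m, so K_eq = Σ(K_i·b_i)/b = 513.0 m/day.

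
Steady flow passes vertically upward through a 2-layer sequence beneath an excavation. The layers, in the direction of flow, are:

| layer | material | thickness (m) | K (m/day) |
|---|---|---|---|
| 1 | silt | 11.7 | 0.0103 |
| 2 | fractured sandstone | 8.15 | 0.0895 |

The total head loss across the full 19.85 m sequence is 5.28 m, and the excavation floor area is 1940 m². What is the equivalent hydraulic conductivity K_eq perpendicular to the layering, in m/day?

0.0162

Flow is perpendicular to layering, so the layers act in series and the equivalent K is the thickness-weighted harmonic mean.
Total thickness L = 11.7 + 8.15 = 19.85 m.
Σ(b_i/K_i) = 11.7/0.0103 + 8.15/0.0895 = 1227 d.
K_eq = L / Σ(b_i/K_i) = 19.85 / 1227 = 0.01618 m/day.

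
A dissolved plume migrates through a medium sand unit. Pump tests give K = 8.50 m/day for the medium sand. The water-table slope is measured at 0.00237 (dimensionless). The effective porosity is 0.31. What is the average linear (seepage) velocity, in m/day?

Hydraulic gradient i = 0.00237.
Darcy flux q = K · i = 8.500 × 0.002370 = 0.02014 m/day.
Seepage velocity v = q / n_e = 0.02014 / 0.31 = 0.06498 m/day.

0.0650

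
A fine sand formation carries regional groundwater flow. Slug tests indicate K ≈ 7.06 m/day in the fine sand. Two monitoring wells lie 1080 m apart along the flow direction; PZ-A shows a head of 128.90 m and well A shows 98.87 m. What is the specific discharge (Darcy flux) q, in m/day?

Hydraulic gradient i = (128.90 − 98.87) / 1080 = 30.03 / 1080 = 0.02781.
Specific discharge q = K · i = 7.060 × 0.02781 = 0.1963 m/day.

0.196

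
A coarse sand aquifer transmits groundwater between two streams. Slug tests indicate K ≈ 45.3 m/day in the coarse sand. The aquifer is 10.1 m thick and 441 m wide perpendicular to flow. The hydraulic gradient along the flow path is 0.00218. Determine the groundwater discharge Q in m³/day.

440

Cross-sectional area A = 441 × 10.1 = 4454 m².
Hydraulic gradient i = 0.00218.
Darcy's law: Q = K · A · i = 45.30 × 4454 × 0.002180 = 439.9 m³/day.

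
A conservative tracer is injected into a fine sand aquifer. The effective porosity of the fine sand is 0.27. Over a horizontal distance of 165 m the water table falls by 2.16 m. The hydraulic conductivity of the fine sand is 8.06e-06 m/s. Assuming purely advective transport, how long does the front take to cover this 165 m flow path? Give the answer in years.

13.4

Convert K: 8.06e-06 m/s × 86400 = 0.6964 m/day.
Hydraulic gradient i = Δh / L = 2.16 / 165 = 0.01309.
Darcy flux q = K · i = 0.6964 × 0.01309 = 0.009116 m/day.
Seepage velocity v = q / n_e = 0.009116 / 0.27 = 0.03376 m/day.
Travel time t = L / v = 165 / 0.03376 = 4887 days = 13.38 years.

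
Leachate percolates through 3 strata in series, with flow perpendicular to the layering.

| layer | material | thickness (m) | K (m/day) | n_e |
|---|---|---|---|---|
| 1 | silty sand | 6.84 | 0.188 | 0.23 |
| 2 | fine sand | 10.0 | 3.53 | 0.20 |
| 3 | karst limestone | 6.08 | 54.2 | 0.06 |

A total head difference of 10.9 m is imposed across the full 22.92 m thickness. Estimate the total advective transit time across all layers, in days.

14.2

With flow normal to the layers, continuity requires the same specific discharge q through every layer.
Σ(b_i/K_i) = 6.84/0.188 + 10.0/3.53 + 6.08/54.2 = 39.33 d.
q = Δh / Σ(b_i/K_i) = 10.9 / 39.33 = 0.2772 m/day.
In each layer the seepage velocity is v_i = q/n_i, so the layer transit time is t_i = b_i·n_i / q:
  layer 1 (silty sand): t_1 = 6.84 × 0.23 / 0.2772 = 5.676 d
  layer 2 (fine sand): t_2 = 10.0 × 0.20 / 0.2772 = 7.216 d
  layer 3 (karst limestone): t_3 = 6.08 × 0.06 / 0.2772 = 1.316 d
Total t = Σ t_i = 14.21 days.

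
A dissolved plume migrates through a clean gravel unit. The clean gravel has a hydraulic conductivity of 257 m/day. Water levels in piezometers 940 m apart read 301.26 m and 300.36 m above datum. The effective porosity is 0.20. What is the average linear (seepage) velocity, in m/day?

1.23

Hydraulic gradient i = (301.26 − 300.36) / 940 = 0.9 / 940 = 0.0009574.
Darcy flux q = K · i = 257.0 × 0.0009574 = 0.2461 m/day.
Seepage velocity v = q / n_e = 0.2461 / 0.20 = 1.230 m/day.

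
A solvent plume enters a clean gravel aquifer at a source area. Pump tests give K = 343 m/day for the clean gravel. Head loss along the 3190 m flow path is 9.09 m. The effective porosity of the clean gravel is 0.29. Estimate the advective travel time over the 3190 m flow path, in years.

Hydraulic gradient i = Δh / L = 9.09 / 3190 = 0.002850.
Darcy flux q = K · i = 343.0 × 0.002850 = 0.9774 m/day.
Seepage velocity v = q / n_e = 0.9774 / 0.29 = 3.370 m/day.
Travel time t = L / v = 3190 / 3.370 = 946.5 days = 2.591 years.

2.59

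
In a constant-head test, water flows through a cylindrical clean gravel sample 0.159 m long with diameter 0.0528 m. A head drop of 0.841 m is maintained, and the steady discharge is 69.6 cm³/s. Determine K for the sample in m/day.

519

Cross-sectional area A = π·(d/2)² = π × (0.0528/2)² = 0.002190 m².
Convert discharge: 69.6 cm³/s = 6.960e-05 m³/s.
Darcy's law rearranged: K = Q·L / (A·Δh) = 6.960e-05 × 0.159 / (0.002190 × 0.841) = 0.006010 m/s = 519.2 m/day.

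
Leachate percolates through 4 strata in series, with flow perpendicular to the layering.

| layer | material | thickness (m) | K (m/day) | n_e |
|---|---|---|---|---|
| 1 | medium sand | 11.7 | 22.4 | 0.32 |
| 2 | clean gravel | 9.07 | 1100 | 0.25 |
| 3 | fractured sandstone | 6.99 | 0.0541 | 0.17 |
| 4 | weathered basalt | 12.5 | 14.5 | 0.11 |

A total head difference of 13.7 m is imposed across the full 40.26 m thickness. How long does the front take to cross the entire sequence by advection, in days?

With flow normal to the layers, continuity requires the same specific discharge q through every layer.
Σ(b_i/K_i) = 11.7/22.4 + 9.07/1100 + 6.99/0.0541 + 12.5/14.5 = 130.6 d.
q = Δh / Σ(b_i/K_i) = 13.7 / 130.6 = 0.1049 m/day.
In each layer the seepage velocity is v_i = q/n_i, so the layer transit time is t_i = b_i·n_i / q:
  layer 1 (medium sand): t_1 = 11.7 × 0.32 / 0.1049 = 35.69 d
  layer 2 (clean gravel): t_2 = 9.07 × 0.25 / 0.1049 = 21.62 d
  layer 3 (fractured sandstone): t_3 = 6.99 × 0.17 / 0.1049 = 11.33 d
  layer 4 (weathered basalt): t_4 = 12.5 × 0.11 / 0.1049 = 13.11 d
Total t = Σ t_i = 81.74 days.

81.7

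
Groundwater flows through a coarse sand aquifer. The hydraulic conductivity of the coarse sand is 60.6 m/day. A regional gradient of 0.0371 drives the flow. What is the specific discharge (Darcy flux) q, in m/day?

Hydraulic gradient i = 0.0371.
Specific discharge q = K · i = 60.60 × 0.03710 = 2.248 m/day.

2.25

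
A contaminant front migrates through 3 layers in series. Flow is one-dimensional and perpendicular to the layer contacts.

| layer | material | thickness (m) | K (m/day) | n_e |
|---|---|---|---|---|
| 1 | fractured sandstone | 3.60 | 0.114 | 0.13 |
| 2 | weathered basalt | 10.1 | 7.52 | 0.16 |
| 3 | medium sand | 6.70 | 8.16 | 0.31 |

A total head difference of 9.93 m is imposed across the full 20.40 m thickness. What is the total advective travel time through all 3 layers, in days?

14.1

With flow normal to the layers, continuity requires the same specific discharge q through every layer.
Σ(b_i/K_i) = 3.60/0.114 + 10.1/7.52 + 6.70/8.16 = 33.74 d.
q = Δh / Σ(b_i/K_i) = 9.93 / 33.74 = 0.2943 m/day.
In each layer the seepage velocity is v_i = q/n_i, so the layer transit time is t_i = b_i·n_i / q:
  layer 1 (fractured sandstone): t_1 = 3.60 × 0.13 / 0.2943 = 1.590 d
  layer 2 (weathered basalt): t_2 = 10.1 × 0.16 / 0.2943 = 5.491 d
  layer 3 (medium sand): t_3 = 6.70 × 0.31 / 0.2943 = 7.058 d
Total t = Σ t_i = 14.14 days.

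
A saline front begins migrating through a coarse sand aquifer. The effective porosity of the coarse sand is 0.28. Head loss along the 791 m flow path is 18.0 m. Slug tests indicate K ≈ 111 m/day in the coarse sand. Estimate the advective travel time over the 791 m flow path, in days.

Hydraulic gradient i = Δh / L = 18.0 / 791 = 0.02276.
Darcy flux q = K · i = 111.0 × 0.02276 = 2.526 m/day.
Seepage velocity v = q / n_e = 2.526 / 0.28 = 9.021 m/day.
Travel time t = L / v = 791 / 9.021 = 87.68 days.

87.7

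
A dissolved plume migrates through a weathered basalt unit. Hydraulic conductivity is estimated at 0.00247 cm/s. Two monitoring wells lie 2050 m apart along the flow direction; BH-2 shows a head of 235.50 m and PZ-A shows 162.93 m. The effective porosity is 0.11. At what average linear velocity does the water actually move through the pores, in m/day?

Convert K: 0.00247 cm/s × 864 = 2.134 m/day.
Hydraulic gradient i = (235.50 − 162.93) / 2050 = 72.57 / 2050 = 0.03540.
Darcy flux q = K · i = 2.134 × 0.03540 = 0.07555 m/day.
Seepage velocity v = q / n_e = 0.07555 / 0.11 = 0.6868 m/day.

0.687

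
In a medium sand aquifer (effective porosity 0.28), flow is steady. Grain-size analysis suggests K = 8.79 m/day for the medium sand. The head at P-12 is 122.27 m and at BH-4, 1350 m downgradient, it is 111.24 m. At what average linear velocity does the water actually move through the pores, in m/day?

0.256

Hydraulic gradient i = (122.27 − 111.24) / 1350 = 11.03 / 1350 = 0.008170.
Darcy flux q = K · i = 8.790 × 0.008170 = 0.07182 m/day.
Seepage velocity v = q / n_e = 0.07182 / 0.28 = 0.2565 m/day.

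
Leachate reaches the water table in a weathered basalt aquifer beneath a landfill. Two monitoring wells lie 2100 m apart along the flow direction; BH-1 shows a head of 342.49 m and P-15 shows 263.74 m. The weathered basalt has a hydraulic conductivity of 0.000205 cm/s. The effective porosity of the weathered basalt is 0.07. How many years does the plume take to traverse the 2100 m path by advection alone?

Convert K: 0.000205 cm/s × 864 = 0.1771 m/day.
Hydraulic gradient i = (342.49 − 263.74) / 2100 = 78.75 / 2100 = 0.03750.
Darcy flux q = K · i = 0.1771 × 0.03750 = 0.006642 m/day.
Seepage velocity v = q / n_e = 0.006642 / 0.07 = 0.09489 m/day.
Travel time t = L / v = 2100 / 0.09489 = 22132 days = 60.59 years.

60.6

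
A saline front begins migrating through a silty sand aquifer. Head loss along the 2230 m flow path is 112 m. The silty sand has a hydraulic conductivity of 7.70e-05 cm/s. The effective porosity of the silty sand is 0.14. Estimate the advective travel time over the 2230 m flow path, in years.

256

Convert K: 7.70e-05 cm/s × 864 = 0.06653 m/day.
Hydraulic gradient i = Δh / L = 112 / 2230 = 0.05022.
Darcy flux q = K · i = 0.06653 × 0.05022 = 0.003341 m/day.
Seepage velocity v = q / n_e = 0.003341 / 0.14 = 0.02387 m/day.
Travel time t = L / v = 2230 / 0.02387 = 93436 days = 255.8 years.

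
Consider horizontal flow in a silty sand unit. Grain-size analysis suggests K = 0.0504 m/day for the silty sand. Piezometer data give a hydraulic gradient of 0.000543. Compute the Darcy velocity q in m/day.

Hydraulic gradient i = 0.000543.
Specific discharge q = K · i = 0.05040 × 0.0005430 = 2.737e-05 m/day.

2.74e-05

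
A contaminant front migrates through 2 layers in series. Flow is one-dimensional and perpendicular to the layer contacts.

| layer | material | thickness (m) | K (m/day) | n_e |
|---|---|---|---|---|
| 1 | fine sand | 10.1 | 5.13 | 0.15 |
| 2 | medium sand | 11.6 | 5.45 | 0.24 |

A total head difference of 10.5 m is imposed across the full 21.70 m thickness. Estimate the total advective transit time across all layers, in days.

1.68

With flow normal to the layers, continuity requires the same specific discharge q through every layer.
Σ(b_i/K_i) = 10.1/5.13 + 11.6/5.45 = 4.097 d.
q = Δh / Σ(b_i/K_i) = 10.5 / 4.097 = 2.563 m/day.
In each layer the seepage velocity is v_i = q/n_i, so the layer transit time is t_i = b_i·n_i / q:
  layer 1 (fine sand): t_1 = 10.1 × 0.15 / 2.563 = 0.5912 d
  layer 2 (medium sand): t_2 = 11.6 × 0.24 / 2.563 = 1.086 d
Total t = Σ t_i = 1.678 days.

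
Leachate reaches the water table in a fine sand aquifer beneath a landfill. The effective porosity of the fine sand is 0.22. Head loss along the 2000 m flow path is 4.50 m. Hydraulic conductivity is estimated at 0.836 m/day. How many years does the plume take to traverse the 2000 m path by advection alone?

Hydraulic gradient i = Δh / L = 4.50 / 2000 = 0.002250.
Darcy flux q = K · i = 0.8360 × 0.002250 = 0.001881 m/day.
Seepage velocity v = q / n_e = 0.001881 / 0.22 = 0.008550 m/day.
Travel time t = L / v = 2000 / 0.008550 = 2.339e+05 days = 640.4 years.

640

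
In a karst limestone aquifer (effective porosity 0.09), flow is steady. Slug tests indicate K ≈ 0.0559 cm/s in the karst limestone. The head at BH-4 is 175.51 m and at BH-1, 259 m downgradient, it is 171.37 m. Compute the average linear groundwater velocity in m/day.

Convert K: 0.0559 cm/s × 864 = 48.30 m/day.
Hydraulic gradient i = (175.51 − 171.37) / 259 = 4.14 / 259 = 0.01598.
Darcy flux q = K · i = 48.30 × 0.01598 = 0.7720 m/day.
Seepage velocity v = q / n_e = 0.7720 / 0.09 = 8.578 m/day.

8.58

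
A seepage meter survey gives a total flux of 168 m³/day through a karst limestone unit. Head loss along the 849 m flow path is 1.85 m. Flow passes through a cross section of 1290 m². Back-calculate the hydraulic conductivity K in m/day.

59.8

Hydraulic gradient i = Δh / L = 1.85 / 849 = 0.002179.
From Q = K·A·i, K = Q / (A·i) = 168 / (1290 × 0.002179) = 59.77 m/day.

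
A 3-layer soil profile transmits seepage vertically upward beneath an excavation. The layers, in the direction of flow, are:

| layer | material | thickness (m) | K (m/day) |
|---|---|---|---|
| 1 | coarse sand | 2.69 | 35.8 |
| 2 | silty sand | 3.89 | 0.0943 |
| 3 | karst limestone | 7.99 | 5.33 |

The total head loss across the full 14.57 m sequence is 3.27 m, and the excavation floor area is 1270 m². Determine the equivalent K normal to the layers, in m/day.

Flow is perpendicular to layering, so the layers act in series and the equivalent K is the thickness-weighted harmonic mean.
Total thickness L = 2.69 + 3.89 + 7.99 = 14.57 m.
Σ(b_i/K_i) = 2.69/35.8 + 3.89/0.0943 + 7.99/5.33 = 42.83 d.
K_eq = L / Σ(b_i/K_i) = 14.57 / 42.83 = 0.3402 m/day.

0.340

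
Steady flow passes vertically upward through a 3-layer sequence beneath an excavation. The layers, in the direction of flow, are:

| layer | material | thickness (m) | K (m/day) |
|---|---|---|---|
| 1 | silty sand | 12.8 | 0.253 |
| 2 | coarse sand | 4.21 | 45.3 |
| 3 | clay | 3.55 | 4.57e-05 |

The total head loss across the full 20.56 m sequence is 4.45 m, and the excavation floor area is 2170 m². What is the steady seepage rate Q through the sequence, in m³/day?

Flow is perpendicular to layering, so the layers act in series and the equivalent K is the thickness-weighted harmonic mean.
Total thickness L = 12.8 + 4.21 + 3.55 = 20.56 m.
Σ(b_i/K_i) = 12.8/0.253 + 4.21/45.3 + 3.55/4.57e-05 = 77731 d.
K_eq = L / Σ(b_i/K_i) = 20.56 / 77731 = 0.0002645 m/day.
Q = K_eq · A · (Δh/L) = 0.0002645 × 2170 × (4.45/20.56) = 0.1242 m³/day.

0.124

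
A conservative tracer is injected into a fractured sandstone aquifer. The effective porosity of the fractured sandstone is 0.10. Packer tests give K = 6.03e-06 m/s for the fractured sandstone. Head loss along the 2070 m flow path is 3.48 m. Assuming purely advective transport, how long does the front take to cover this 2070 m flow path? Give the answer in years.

Convert K: 6.03e-06 m/s × 86400 = 0.5210 m/day.
Hydraulic gradient i = Δh / L = 3.48 / 2070 = 0.001681.
Darcy flux q = K · i = 0.5210 × 0.001681 = 0.0008759 m/day.
Seepage velocity v = q / n_e = 0.0008759 / 0.10 = 0.008759 m/day.
Travel time t = L / v = 2070 / 0.008759 = 2.363e+05 days = 647.1 years.

647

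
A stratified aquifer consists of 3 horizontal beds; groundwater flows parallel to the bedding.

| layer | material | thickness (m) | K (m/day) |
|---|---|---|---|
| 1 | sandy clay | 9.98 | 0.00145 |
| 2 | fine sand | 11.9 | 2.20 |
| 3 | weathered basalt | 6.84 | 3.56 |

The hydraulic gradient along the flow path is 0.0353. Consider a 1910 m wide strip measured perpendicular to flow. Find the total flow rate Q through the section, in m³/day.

3410

Flow is parallel to layering, so each bed carries its own Darcy discharge and the transmissivities add.
Σ(K_i·b_i) = 0.00145×9.98 + 2.20×11.9 + 3.56×6.84 = 50.54 m²/day.
Hydraulic gradient i = 0.0353.
Q = Σ(K_i·b_i) · W · i = 50.54 × 1910 × 0.03530 = 3408 m³/day.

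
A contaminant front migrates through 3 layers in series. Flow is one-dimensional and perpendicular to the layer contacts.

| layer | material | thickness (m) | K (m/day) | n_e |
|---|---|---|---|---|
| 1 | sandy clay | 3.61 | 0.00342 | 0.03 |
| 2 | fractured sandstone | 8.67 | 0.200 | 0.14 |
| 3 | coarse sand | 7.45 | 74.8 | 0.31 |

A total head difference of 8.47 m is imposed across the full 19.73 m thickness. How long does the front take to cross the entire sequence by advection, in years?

1.29

With flow normal to the layers, continuity requires the same specific discharge q through every layer.
Σ(b_i/K_i) = 3.61/0.00342 + 8.67/0.200 + 7.45/74.8 = 1099 d.
q = Δh / Σ(b_i/K_i) = 8.47 / 1099 = 0.007707 m/day.
In each layer the seepage velocity is v_i = q/n_i, so the layer transit time is t_i = b_i·n_i / q:
  layer 1 (sandy clay): t_1 = 3.61 × 0.03 / 0.007707 = 14.05 d
  layer 2 (fractured sandstone): t_2 = 8.67 × 0.14 / 0.007707 = 157.5 d
  layer 3 (coarse sand): t_3 = 7.45 × 0.31 / 0.007707 = 299.7 d
Total t = Σ t_i = 471.2 days = 1.290 years.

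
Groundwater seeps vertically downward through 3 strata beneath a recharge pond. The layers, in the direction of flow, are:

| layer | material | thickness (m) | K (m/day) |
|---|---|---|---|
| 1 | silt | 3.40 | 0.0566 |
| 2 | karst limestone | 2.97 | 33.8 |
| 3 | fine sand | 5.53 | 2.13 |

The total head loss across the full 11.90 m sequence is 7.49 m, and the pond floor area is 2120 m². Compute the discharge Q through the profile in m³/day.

Flow is perpendicular to layering, so the layers act in series and the equivalent K is the thickness-weighted harmonic mean.
Total thickness L = 3.40 + 2.97 + 5.53 = 11.90 m.
Σ(b_i/K_i) = 3.40/0.0566 + 2.97/33.8 + 5.53/2.13 = 62.75 d.
K_eq = L / Σ(b_i/K_i) = 11.90 / 62.75 = 0.1896 m/day.
Q = K_eq · A · (Δh/L) = 0.1896 × 2120 × (7.49/11.90) = 253.0 m³/day.

253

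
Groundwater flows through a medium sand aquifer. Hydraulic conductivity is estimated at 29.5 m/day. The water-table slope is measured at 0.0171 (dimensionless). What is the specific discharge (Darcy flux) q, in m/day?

Hydraulic gradient i = 0.0171.
Specific discharge q = K · i = 29.50 × 0.01710 = 0.5045 m/day.

0.504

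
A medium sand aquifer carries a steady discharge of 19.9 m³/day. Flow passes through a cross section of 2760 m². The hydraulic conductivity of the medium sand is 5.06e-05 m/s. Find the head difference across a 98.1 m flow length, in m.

Convert K: 5.06e-05 m/s × 86400 = 4.372 m/day.
From Q = K·A·i, i = Q / (K·A) = 19.9 / (4.372 × 2760) = 0.001649.
Head loss Δh = i · L = 0.001649 × 98.1 = 0.1618 m.

0.162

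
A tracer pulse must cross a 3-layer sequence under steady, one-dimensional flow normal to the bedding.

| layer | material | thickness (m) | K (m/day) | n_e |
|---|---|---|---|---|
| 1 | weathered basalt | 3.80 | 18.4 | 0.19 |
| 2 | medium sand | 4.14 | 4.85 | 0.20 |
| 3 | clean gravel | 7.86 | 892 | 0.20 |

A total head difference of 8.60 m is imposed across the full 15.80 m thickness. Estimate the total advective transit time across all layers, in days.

With flow normal to the layers, continuity requires the same specific discharge q through every layer.
Σ(b_i/K_i) = 3.80/18.4 + 4.14/4.85 + 7.86/892 = 1.069 d.
q = Δh / Σ(b_i/K_i) = 8.60 / 1.069 = 8.045 m/day.
In each layer the seepage velocity is v_i = q/n_i, so the layer transit time is t_i = b_i·n_i / q:
  layer 1 (weathered basalt): t_1 = 3.80 × 0.19 / 8.045 = 0.08974 d
  layer 2 (medium sand): t_2 = 4.14 × 0.20 / 8.045 = 0.1029 d
  layer 3 (clean gravel): t_3 = 7.86 × 0.20 / 8.045 = 0.1954 d
Total t = Σ t_i = 0.3881 days.

0.388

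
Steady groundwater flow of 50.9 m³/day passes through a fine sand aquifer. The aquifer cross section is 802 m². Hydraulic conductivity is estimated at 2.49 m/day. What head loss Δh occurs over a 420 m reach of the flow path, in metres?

10.7

From Q = K·A·i, i = Q / (K·A) = 50.9 / (2.490 × 802.0) = 0.02549.
Head loss Δh = i · L = 0.02549 × 420 = 10.71 m.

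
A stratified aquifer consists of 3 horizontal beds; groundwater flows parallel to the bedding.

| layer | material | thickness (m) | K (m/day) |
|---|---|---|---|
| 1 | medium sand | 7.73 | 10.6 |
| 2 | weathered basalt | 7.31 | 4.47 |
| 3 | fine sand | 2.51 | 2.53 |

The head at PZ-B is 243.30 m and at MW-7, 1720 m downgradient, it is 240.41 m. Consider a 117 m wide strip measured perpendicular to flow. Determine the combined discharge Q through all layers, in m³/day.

Flow is parallel to layering, so each bed carries its own Darcy discharge and the transmissivities add.
Σ(K_i·b_i) = 10.6×7.73 + 4.47×7.31 + 2.53×2.51 = 121.0 m²/day.
Hydraulic gradient i = (243.30 − 240.41) / 1720 = 2.89 / 1720 = 0.001680.
Q = Σ(K_i·b_i) · W · i = 121.0 × 117 × 0.001680 = 23.78 m³/day.

23.8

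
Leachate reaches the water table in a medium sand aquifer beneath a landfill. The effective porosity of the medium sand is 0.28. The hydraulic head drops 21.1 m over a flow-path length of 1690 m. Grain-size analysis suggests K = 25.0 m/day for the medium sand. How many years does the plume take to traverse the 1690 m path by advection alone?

4.15

Hydraulic gradient i = Δh / L = 21.1 / 1690 = 0.01249.
Darcy flux q = K · i = 25.00 × 0.01249 = 0.3121 m/day.
Seepage velocity v = q / n_e = 0.3121 / 0.28 = 1.115 m/day.
Travel time t = L / v = 1690 / 1.115 = 1516 days = 4.151 years.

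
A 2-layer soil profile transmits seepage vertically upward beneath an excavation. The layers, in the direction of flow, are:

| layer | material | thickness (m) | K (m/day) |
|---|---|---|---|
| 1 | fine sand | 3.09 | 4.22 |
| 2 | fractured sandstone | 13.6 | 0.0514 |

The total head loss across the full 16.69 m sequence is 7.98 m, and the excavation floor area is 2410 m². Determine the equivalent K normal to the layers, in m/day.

0.0629

Flow is perpendicular to layering, so the layers act in series and the equivalent K is the thickness-weighted harmonic mean.
Total thickness L = 3.09 + 13.6 = 16.69 m.
Σ(b_i/K_i) = 3.09/4.22 + 13.6/0.0514 = 265.3 d.
K_eq = L / Σ(b_i/K_i) = 16.69 / 265.3 = 0.06290 m/day.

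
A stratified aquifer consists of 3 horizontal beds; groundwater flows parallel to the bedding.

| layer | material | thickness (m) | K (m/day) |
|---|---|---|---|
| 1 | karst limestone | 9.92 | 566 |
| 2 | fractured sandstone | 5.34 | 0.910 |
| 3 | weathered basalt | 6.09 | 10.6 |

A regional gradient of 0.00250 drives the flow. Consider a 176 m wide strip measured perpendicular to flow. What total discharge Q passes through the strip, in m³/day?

2500

Flow is parallel to layering, so each bed carries its own Darcy discharge and the transmissivities add.
Σ(K_i·b_i) = 566×9.92 + 0.910×5.34 + 10.6×6.09 = 5684 m²/day.
Hydraulic gradient i = 0.00250.
Q = Σ(K_i·b_i) · W · i = 5684 × 176 × 0.002500 = 2501 m³/day.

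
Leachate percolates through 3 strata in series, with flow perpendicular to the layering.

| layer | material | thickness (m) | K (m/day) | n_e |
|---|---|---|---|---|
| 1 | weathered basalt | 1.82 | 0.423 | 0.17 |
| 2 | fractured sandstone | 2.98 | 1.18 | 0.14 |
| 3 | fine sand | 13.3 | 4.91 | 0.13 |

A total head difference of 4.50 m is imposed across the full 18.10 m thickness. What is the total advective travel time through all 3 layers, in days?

With flow normal to the layers, continuity requires the same specific discharge q through every layer.
Σ(b_i/K_i) = 1.82/0.423 + 2.98/1.18 + 13.3/4.91 = 9.537 d.
q = Δh / Σ(b_i/K_i) = 4.50 / 9.537 = 0.4719 m/day.
In each layer the seepage velocity is v_i = q/n_i, so the layer transit time is t_i = b_i·n_i / q:
  layer 1 (weathered basalt): t_1 = 1.82 × 0.17 / 0.4719 = 0.6557 d
  layer 2 (fractured sandstone): t_2 = 2.98 × 0.14 / 0.4719 = 0.8842 d
  layer 3 (fine sand): t_3 = 13.3 × 0.13 / 0.4719 = 3.664 d
Total t = Σ t_i = 5.204 days.

5.20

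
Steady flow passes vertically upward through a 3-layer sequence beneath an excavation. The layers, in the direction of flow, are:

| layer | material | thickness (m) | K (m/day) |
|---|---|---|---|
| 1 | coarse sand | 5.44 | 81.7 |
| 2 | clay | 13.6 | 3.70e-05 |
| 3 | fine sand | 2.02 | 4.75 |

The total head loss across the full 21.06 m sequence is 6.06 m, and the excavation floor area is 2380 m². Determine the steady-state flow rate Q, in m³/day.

0.0392

Flow is perpendicular to layering, so the layers act in series and the equivalent K is the thickness-weighted harmonic mean.
Total thickness L = 5.44 + 13.6 + 2.02 = 21.06 m.
Σ(b_i/K_i) = 5.44/81.7 + 13.6/3.70e-05 + 2.02/4.75 = 3.676e+05 d.
K_eq = L / Σ(b_i/K_i) = 21.06 / 3.676e+05 = 5.730e-05 m/day.
Q = K_eq · A · (Δh/L) = 5.730e-05 × 2380 × (6.06/21.06) = 0.03924 m³/day.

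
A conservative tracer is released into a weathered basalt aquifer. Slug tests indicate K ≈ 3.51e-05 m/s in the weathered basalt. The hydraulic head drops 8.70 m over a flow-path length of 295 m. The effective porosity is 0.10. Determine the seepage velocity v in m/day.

Convert K: 3.51e-05 m/s × 86400 = 3.033 m/day.
Hydraulic gradient i = Δh / L = 8.70 / 295 = 0.02949.
Darcy flux q = K · i = 3.033 × 0.02949 = 0.08944 m/day.
Seepage velocity v = q / n_e = 0.08944 / 0.10 = 0.8944 m/day.

0.894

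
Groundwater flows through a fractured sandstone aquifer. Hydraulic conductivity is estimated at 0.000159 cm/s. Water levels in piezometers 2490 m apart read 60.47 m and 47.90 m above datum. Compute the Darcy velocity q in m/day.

Convert K: 0.000159 cm/s × 864 = 0.1374 m/day.
Hydraulic gradient i = (60.47 − 47.90) / 2490 = 12.57 / 2490 = 0.005048.
Specific discharge q = K · i = 0.1374 × 0.005048 = 0.0006935 m/day.

0.000694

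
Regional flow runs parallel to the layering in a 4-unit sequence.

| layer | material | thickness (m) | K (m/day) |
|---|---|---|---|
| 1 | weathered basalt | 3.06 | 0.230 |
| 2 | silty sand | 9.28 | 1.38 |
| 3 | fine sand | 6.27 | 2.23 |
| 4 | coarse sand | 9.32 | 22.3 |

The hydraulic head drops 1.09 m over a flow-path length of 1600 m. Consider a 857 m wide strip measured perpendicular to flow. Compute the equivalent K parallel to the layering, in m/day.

8.43

Flow is parallel to layering, so each bed carries its own Darcy discharge and the transmissivities add.
Σ(K_i·b_i) = 0.230×3.06 + 1.38×9.28 + 2.23×6.27 + 22.3×9.32 = 235.3 m²/day.
Total thickness b = 27.93 m, so K_eq = Σ(K_i·b_i)/b = 8.426 m/day.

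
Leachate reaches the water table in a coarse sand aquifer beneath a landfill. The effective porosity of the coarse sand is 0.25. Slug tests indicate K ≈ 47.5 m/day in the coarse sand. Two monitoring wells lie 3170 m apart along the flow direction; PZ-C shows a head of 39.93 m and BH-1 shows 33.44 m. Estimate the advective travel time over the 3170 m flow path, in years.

22.3

Hydraulic gradient i = (39.93 − 33.44) / 3170 = 6.49 / 3170 = 0.002047.
Darcy flux q = K · i = 47.50 × 0.002047 = 0.09725 m/day.
Seepage velocity v = q / n_e = 0.09725 / 0.25 = 0.3890 m/day.
Travel time t = L / v = 3170 / 0.3890 = 8149 days = 22.31 years.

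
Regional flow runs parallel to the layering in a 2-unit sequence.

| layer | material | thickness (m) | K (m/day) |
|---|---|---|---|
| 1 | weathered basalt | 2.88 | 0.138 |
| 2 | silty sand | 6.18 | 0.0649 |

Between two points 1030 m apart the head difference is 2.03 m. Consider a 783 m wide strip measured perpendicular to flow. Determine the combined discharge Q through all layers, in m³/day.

1.23

Flow is parallel to layering, so each bed carries its own Darcy discharge and the transmissivities add.
Σ(K_i·b_i) = 0.138×2.88 + 0.0649×6.18 = 0.7985 m²/day.
Hydraulic gradient i = Δh / L = 2.03 / 1030 = 0.001971.
Q = Σ(K_i·b_i) · W · i = 0.7985 × 783 × 0.001971 = 1.232 m³/day.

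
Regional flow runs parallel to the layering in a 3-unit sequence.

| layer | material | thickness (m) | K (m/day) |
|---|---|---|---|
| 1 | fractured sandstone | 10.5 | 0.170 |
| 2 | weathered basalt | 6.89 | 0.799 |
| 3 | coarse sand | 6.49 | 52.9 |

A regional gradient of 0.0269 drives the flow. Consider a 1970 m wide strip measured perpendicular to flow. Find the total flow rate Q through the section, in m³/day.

18600

Flow is parallel to layering, so each bed carries its own Darcy discharge and the transmissivities add.
Σ(K_i·b_i) = 0.170×10.5 + 0.799×6.89 + 52.9×6.49 = 350.6 m²/day.
Hydraulic gradient i = 0.0269.
Q = Σ(K_i·b_i) · W · i = 350.6 × 1970 × 0.02690 = 18580 m³/day.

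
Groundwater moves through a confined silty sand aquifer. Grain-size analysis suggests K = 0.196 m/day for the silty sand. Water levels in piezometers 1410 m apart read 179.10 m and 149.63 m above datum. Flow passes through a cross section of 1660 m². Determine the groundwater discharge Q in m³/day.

Hydraulic gradient i = (179.10 − 149.63) / 1410 = 29.47 / 1410 = 0.02090.
Darcy's law: Q = K · A · i = 0.1960 × 1660 × 0.02090 = 6.800 m³/day.

6.80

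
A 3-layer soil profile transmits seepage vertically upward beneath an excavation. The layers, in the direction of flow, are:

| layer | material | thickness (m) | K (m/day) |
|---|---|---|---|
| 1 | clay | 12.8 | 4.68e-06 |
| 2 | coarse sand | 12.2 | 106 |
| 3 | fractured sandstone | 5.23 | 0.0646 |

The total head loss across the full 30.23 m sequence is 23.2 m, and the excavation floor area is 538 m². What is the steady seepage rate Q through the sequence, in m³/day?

Flow is perpendicular to layering, so the layers act in series and the equivalent K is the thickness-weighted harmonic mean.
Total thickness L = 12.8 + 12.2 + 5.23 = 30.23 m.
Σ(b_i/K_i) = 12.8/4.68e-06 + 12.2/106 + 5.23/0.0646 = 2.735e+06 d.
K_eq = L / Σ(b_i/K_i) = 30.23 / 2.735e+06 = 1.105e-05 m/day.
Q = K_eq · A · (Δh/L) = 1.105e-05 × 538 × (23.2/30.23) = 0.004563 m³/day.

0.00456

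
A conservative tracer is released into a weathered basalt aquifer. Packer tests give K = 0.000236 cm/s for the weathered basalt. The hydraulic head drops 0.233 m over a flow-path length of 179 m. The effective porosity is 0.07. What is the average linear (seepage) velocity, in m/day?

Convert K: 0.000236 cm/s × 864 = 0.2039 m/day.
Hydraulic gradient i = Δh / L = 0.233 / 179 = 0.001302.
Darcy flux q = K · i = 0.2039 × 0.001302 = 0.0002654 m/day.
Seepage velocity v = q / n_e = 0.0002654 / 0.07 = 0.003792 m/day.

0.00379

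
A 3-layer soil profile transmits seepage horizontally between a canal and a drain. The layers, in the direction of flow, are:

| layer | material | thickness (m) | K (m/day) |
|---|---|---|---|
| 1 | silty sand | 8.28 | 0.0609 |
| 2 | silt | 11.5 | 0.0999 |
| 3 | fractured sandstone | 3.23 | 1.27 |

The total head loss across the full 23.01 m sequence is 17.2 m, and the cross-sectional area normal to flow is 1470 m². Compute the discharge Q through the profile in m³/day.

99.7

Flow is perpendicular to layering, so the layers act in series and the equivalent K is the thickness-weighted harmonic mean.
Total thickness L = 8.28 + 11.5 + 3.23 = 23.01 m.
Σ(b_i/K_i) = 8.28/0.0609 + 11.5/0.0999 + 3.23/1.27 = 253.6 d.
K_eq = L / Σ(b_i/K_i) = 23.01 / 253.6 = 0.09073 m/day.
Q = K_eq · A · (Δh/L) = 0.09073 × 1470 × (17.2/23.01) = 99.69 m³/day.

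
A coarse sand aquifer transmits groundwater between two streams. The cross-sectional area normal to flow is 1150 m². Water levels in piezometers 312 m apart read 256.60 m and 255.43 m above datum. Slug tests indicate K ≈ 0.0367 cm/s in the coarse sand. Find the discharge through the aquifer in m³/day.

137

Convert K: 0.0367 cm/s × 864 = 31.71 m/day.
Hydraulic gradient i = (256.60 − 255.43) / 312 = 1.17 / 312 = 0.003750.
Darcy's law: Q = K · A · i = 31.71 × 1150 × 0.003750 = 136.7 m³/day.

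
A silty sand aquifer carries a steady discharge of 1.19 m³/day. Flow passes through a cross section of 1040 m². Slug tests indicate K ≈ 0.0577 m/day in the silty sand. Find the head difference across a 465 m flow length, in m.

9.22

From Q = K·A·i, i = Q / (K·A) = 1.19 / (0.05770 × 1040) = 0.01983.
Head loss Δh = i · L = 0.01983 × 465 = 9.221 m.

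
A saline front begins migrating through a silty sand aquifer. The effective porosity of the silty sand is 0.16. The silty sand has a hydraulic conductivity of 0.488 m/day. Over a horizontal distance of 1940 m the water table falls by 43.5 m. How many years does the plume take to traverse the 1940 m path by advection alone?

Hydraulic gradient i = Δh / L = 43.5 / 1940 = 0.02242.
Darcy flux q = K · i = 0.4880 × 0.02242 = 0.01094 m/day.
Seepage velocity v = q / n_e = 0.01094 / 0.16 = 0.06839 m/day.
Travel time t = L / v = 1940 / 0.06839 = 28367 days = 77.66 years.

77.7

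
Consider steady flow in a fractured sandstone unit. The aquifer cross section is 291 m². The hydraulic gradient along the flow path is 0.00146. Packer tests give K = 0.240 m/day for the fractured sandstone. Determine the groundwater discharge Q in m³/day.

Hydraulic gradient i = 0.00146.
Darcy's law: Q = K · A · i = 0.2400 × 291.0 × 0.001460 = 0.1020 m³/day.

0.102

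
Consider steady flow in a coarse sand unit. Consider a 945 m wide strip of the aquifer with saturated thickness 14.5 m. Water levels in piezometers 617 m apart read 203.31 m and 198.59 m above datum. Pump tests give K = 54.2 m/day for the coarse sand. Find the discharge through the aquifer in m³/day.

Cross-sectional area A = 945 × 14.5 = 13702 m².
Hydraulic gradient i = (203.31 − 198.59) / 617 = 4.72 / 617 = 0.007650.
Darcy's law: Q = K · A · i = 54.20 × 13702 × 0.007650 = 5681 m³/day.

5680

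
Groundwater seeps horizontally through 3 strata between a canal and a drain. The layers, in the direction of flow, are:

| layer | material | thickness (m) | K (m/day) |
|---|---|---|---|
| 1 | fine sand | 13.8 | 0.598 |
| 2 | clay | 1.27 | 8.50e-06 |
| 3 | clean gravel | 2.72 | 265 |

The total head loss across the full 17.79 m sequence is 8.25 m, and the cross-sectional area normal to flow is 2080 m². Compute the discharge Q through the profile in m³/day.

0.115

Flow is perpendicular to layering, so the layers act in series and the equivalent K is the thickness-weighted harmonic mean.
Total thickness L = 13.8 + 1.27 + 2.72 = 17.79 m.
Σ(b_i/K_i) = 13.8/0.598 + 1.27/8.50e-06 + 2.72/265 = 1.494e+05 d.
K_eq = L / Σ(b_i/K_i) = 17.79 / 1.494e+05 = 0.0001190 m/day.
Q = K_eq · A · (Δh/L) = 0.0001190 × 2080 × (8.25/17.79) = 0.1148 m³/day.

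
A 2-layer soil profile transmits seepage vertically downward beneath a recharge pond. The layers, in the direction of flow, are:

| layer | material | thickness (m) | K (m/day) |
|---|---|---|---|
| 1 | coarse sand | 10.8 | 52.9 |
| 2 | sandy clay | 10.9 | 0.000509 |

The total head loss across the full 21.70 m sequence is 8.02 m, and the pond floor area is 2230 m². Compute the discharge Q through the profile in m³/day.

Flow is perpendicular to layering, so the layers act in series and the equivalent K is the thickness-weighted harmonic mean.
Total thickness L = 10.8 + 10.9 = 21.70 m.
Σ(b_i/K_i) = 10.8/52.9 + 10.9/0.000509 = 21415 d.
K_eq = L / Σ(b_i/K_i) = 21.70 / 21415 = 0.001013 m/day.
Q = K_eq · A · (Δh/L) = 0.001013 × 2230 × (8.02/21.70) = 0.8352 m³/day.

0.835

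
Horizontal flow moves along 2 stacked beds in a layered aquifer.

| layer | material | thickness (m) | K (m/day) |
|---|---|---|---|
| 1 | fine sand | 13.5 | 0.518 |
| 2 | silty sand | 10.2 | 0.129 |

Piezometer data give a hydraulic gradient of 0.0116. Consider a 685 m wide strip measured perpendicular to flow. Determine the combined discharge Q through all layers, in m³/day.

66.0

Flow is parallel to layering, so each bed carries its own Darcy discharge and the transmissivities add.
Σ(K_i·b_i) = 0.518×13.5 + 0.129×10.2 = 8.309 m²/day.
Hydraulic gradient i = 0.0116.
Q = Σ(K_i·b_i) · W · i = 8.309 × 685 × 0.01160 = 66.02 m³/day.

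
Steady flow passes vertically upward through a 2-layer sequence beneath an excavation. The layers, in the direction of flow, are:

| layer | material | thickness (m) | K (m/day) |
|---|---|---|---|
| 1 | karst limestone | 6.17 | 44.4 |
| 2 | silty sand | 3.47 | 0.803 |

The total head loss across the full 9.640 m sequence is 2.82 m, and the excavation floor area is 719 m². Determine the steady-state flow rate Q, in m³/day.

Flow is perpendicular to layering, so the layers act in series and the equivalent K is the thickness-weighted harmonic mean.
Total thickness L = 6.17 + 3.47 = 9.640 m.
Σ(b_i/K_i) = 6.17/44.4 + 3.47/0.803 = 4.460 d.
K_eq = L / Σ(b_i/K_i) = 9.640 / 4.460 = 2.161 m/day.
Q = K_eq · A · (Δh/L) = 2.161 × 719 × (2.82/9.640) = 454.6 m³/day.

455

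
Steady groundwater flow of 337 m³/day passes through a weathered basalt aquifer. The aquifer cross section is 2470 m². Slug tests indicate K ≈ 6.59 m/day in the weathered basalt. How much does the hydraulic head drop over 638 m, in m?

From Q = K·A·i, i = Q / (K·A) = 337 / (6.590 × 2470) = 0.02070.
Head loss Δh = i · L = 0.02070 × 638 = 13.21 m.

13.2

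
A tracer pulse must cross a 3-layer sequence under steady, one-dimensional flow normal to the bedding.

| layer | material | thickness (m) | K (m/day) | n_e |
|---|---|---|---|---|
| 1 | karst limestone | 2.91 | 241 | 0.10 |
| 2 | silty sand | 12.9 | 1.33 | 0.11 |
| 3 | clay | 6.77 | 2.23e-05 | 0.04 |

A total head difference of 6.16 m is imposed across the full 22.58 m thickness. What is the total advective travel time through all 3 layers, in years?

267

With flow normal to the layers, continuity requires the same specific discharge q through every layer.
Σ(b_i/K_i) = 2.91/241 + 12.9/1.33 + 6.77/2.23e-05 = 3.036e+05 d.
q = Δh / Σ(b_i/K_i) = 6.16 / 3.036e+05 = 2.029e-05 m/day.
In each layer the seepage velocity is v_i = q/n_i, so the layer transit time is t_i = b_i·n_i / q:
  layer 1 (karst limestone): t_1 = 2.91 × 0.10 / 2.029e-05 = 14342 d
  layer 2 (silty sand): t_2 = 12.9 × 0.11 / 2.029e-05 = 69936 d
  layer 3 (clay): t_3 = 6.77 × 0.04 / 2.029e-05 = 13346 d
Total t = Σ t_i = 97624 days = 267.3 years.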